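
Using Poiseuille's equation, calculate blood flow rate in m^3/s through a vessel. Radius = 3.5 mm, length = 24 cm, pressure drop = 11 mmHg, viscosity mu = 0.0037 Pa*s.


Q = pi*r^4*dP / (8*mu*L)
r = 0.0035 m, L = 0.24 m
dP = 11 mmHg = 1466.542 Pa
Q = 9.7323e-05 m^3/s


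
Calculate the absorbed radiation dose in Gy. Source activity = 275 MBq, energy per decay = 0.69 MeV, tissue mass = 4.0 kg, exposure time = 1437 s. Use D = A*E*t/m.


A = 275 MBq = 2.7500e+08 Bq
E = 0.69 MeV = 1.10538e-13 J
D = A*E*t/m = 2.7500e+08*1.10538e-13*1437/4.0
D = 0.01092 Gy


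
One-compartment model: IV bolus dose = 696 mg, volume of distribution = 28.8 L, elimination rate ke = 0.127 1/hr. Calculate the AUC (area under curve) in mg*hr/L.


C0 = Dose/Vd = 696/28.8 = 24.1667 mg/L
AUC = C0/ke = 24.1667/0.127
AUC = 190.3 mg*hr/L


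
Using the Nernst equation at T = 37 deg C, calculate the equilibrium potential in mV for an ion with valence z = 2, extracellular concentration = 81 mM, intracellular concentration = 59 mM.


E = (RT/(zF)) * ln(C_out/C_in)
T = 37 + 273.15 = 310.15 K
E = (8.314 * 310.15 / (2 * 96485)) * ln(81/59)
E = 4.235 mV


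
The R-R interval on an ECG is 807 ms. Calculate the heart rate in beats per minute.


HR = 60 / RR_interval(s)
RR = 807 ms = 0.807 s
HR = 60 / 0.807 = 74.35 bpm


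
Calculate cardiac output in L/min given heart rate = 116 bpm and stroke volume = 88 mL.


CO = HR * SV
CO = 116 * 88 / 1000
CO = 10.21 L/min


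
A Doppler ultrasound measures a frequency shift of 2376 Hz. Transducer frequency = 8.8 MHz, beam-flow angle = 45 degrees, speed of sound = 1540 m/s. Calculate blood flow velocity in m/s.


v = fd * c / (2 * f0 * cos(theta))
v = 2376 * 1540 / (2 * 8.8000e+06 * cos(45))
v = 0.294 m/s


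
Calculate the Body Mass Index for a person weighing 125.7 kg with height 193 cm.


BMI = weight / height^2
height = 193 cm = 1.93 m
BMI = 125.7 / 1.93^2
BMI = 33.75 kg/m^2


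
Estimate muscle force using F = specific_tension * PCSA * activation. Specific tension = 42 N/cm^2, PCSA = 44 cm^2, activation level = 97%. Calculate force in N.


F = sigma * PCSA * activation
F = 42 * 44 * 0.97
F = 1793 N


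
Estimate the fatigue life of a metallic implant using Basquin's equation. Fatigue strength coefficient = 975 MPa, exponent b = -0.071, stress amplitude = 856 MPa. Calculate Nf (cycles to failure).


sigma_a = sigma_f' * (2Nf)^b
2Nf = (sigma_a/sigma_f')^(1/b)
2Nf = (856/975)^(1/-0.071)
2Nf = 6.2547387
Nf = 3.127


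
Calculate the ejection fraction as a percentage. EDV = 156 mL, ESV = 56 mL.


SV = EDV - ESV = 156 - 56 = 100 mL
EF = SV/EDV * 100 = 100/156 * 100
EF = 64.1%


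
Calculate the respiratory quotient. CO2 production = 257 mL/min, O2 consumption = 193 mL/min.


RQ = VCO2 / VO2
RQ = 257 / 193
RQ = 1.332


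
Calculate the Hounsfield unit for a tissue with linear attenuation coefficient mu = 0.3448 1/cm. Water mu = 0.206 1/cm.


HU = ((mu_tissue - mu_water) / mu_water) * 1000
HU = ((0.3448 - 0.206) / 0.206) * 1000
HU = 673.8


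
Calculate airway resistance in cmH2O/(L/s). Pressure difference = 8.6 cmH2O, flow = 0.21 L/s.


R = dP / flow
R = 8.6 / 0.21
R = 40.95 cmH2O/(L/s)


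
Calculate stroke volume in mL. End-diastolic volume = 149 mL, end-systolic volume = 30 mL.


SV = EDV - ESV
SV = 149 - 30
SV = 119 mL


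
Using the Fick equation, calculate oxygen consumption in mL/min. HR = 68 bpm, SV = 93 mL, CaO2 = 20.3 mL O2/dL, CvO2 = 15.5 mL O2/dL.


CO = HR*SV = 68*93/1000 = 6.324 L/min
a-v O2 diff = 20.3 - 15.5 = 4.8 mL/dL
VO2 = CO * (CaO2-CvO2) * 10 dL/L
VO2 = 6.324 * 4.8 * 10
VO2 = 303.6 mL/min


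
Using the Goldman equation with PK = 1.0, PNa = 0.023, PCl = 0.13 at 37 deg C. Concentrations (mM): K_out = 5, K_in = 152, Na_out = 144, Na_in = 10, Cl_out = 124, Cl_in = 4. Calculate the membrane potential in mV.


Vm = (RT/F)*ln((PK*Ko + PNa*Nao + PCl*Cli)/(PK*Ki + PNa*Nai + PCl*Clo))
Numer = 8.832, Denom = 168.35
Vm = -78.78 mV


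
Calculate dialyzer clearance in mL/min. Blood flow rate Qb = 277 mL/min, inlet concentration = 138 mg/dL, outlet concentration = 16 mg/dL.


K = Qb * (Cb_in - Cb_out) / Cb_in
K = 277 * (138 - 16) / 138
K = 244.9 mL/min


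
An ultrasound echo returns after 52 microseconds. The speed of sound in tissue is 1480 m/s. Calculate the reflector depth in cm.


depth = c * t / 2
t = 52 us = 5.2000e-05 s
depth = 1480 * 5.2000e-05 / 2
depth = 0.03848 m = 3.848 cm


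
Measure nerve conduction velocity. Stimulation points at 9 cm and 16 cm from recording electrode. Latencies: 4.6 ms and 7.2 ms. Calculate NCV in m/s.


Distance = (16 - 9) / 100 = 0.07 m
dt = (7.2 - 4.6) / 1000 = 0.0026 s
NCV = dist / dt = 26.92 m/s


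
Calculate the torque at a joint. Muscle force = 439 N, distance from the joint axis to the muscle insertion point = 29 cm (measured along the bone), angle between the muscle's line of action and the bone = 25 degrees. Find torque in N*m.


Torque = F * d * sin(theta)   (moment arm = d*sin(theta))
d = 29 cm = 0.29 m
Torque = 439 * 0.29 * sin(25)
Torque = 53.8 N*m


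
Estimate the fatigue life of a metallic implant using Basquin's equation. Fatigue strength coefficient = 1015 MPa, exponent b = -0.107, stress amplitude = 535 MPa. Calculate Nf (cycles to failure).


sigma_a = sigma_f' * (2Nf)^b
2Nf = (sigma_a/sigma_f')^(1/b)
2Nf = (535/1015)^(1/-0.107)
2Nf = 397.35621
Nf = 198.7


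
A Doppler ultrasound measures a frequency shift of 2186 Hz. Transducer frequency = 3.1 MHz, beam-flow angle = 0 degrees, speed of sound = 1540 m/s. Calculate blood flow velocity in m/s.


v = fd * c / (2 * f0 * cos(theta))
v = 2186 * 1540 / (2 * 3.1000e+06 * cos(0))
v = 0.543 m/s


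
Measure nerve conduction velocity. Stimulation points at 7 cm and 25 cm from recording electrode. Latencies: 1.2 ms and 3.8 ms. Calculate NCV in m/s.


Distance = (25 - 7) / 100 = 0.18 m
dt = (3.8 - 1.2) / 1000 = 0.0026 s
NCV = dist / dt = 69.23 m/s


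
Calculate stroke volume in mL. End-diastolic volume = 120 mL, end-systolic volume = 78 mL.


SV = EDV - ESV
SV = 120 - 78
SV = 42 mL


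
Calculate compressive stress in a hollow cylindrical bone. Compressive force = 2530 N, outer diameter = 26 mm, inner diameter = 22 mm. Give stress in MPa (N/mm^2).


A = pi*(r_o^2 - r_i^2)
r_o = 13 mm, r_i = 11 mm
A = 150.796 mm^2
sigma = F/A = 2530 / 150.796
sigma = 16.78 MPa


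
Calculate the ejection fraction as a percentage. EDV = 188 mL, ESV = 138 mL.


SV = EDV - ESV = 188 - 138 = 50 mL
EF = SV/EDV * 100 = 50/188 * 100
EF = 26.6%


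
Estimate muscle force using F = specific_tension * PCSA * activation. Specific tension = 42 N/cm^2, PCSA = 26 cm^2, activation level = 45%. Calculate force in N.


F = sigma * PCSA * activation
F = 42 * 26 * 0.45
F = 491.4 N


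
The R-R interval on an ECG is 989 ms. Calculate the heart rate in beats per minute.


HR = 60 / RR_interval(s)
RR = 989 ms = 0.989 s
HR = 60 / 0.989 = 60.67 bpm


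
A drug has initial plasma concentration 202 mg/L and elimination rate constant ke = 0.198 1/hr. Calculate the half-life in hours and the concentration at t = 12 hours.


t_half = ln(2) / ke = 0.693147 / 0.198 = 3.501 hr
C(t) = C0 * exp(-ke*t) = 202 * exp(-0.198*12)
C(12) = 18.77 mg/L


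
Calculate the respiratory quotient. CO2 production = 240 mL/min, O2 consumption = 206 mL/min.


RQ = VCO2 / VO2
RQ = 240 / 206
RQ = 1.165


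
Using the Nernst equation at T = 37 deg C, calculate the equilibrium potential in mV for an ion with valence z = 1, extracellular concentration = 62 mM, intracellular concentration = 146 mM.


E = (RT/(zF)) * ln(C_out/C_in)
T = 37 + 273.15 = 310.15 K
E = (8.314 * 310.15 / (1 * 96485)) * ln(62/146)
E = -22.89 mV


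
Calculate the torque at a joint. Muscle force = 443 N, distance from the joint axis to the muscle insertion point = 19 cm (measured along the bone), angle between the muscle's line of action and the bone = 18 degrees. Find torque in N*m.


Torque = F * d * sin(theta)   (moment arm = d*sin(theta))
d = 19 cm = 0.19 m
Torque = 443 * 0.19 * sin(18)
Torque = 26.01 N*m


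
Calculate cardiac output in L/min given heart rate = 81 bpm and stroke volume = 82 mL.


CO = HR * SV
CO = 81 * 82 / 1000
CO = 6.642 L/min


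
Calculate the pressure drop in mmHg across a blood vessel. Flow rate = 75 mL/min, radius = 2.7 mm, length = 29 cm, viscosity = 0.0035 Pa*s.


dP = 8*mu*L*Q / (pi*r^4)
Q = 75 mL/min = 1.25e-06 m^3/s
dP = 60.7941 Pa = 60.7941 / 133.322 mmHg = 0.456 mmHg


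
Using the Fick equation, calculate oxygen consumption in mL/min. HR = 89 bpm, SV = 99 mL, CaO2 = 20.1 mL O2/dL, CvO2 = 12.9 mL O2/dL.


CO = HR*SV = 89*99/1000 = 8.811 L/min
a-v O2 diff = 20.1 - 12.9 = 7.2 mL/dL
VO2 = CO * (CaO2-CvO2) * 10 dL/L
VO2 = 8.811 * 7.2 * 10
VO2 = 634.4 mL/min


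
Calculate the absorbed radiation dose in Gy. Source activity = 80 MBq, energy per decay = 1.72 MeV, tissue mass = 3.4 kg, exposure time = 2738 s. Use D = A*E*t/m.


A = 80 MBq = 8.0000e+07 Bq
E = 1.72 MeV = 2.75544e-13 J
D = A*E*t/m = 8.0000e+07*2.75544e-13*2738/3.4
D = 0.01775 Gy


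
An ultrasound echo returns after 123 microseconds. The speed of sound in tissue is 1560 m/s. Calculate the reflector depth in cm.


depth = c * t / 2
t = 123 us = 1.2300e-04 s
depth = 1560 * 1.2300e-04 / 2
depth = 0.09594 m = 9.594 cm


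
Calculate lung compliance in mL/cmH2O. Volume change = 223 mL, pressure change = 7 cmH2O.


C = dV / dP
C = 223 / 7
C = 31.86 mL/cmH2O


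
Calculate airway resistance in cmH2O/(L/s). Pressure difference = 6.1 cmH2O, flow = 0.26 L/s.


R = dP / flow
R = 6.1 / 0.26
R = 23.46 cmH2O/(L/s)


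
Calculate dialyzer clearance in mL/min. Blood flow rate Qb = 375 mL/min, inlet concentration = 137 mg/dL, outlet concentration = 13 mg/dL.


K = Qb * (Cb_in - Cb_out) / Cb_in
K = 375 * (137 - 13) / 137
K = 339.4 mL/min


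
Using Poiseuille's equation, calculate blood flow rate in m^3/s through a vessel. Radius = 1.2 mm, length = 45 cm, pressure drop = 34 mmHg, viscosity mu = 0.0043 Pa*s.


Q = pi*r^4*dP / (8*mu*L)
r = 0.0012 m, L = 0.45 m
dP = 34 mmHg = 4532.948 Pa
Q = 1.9076e-06 m^3/s


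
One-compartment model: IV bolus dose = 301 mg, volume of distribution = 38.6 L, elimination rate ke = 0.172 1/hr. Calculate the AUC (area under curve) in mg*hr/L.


C0 = Dose/Vd = 301/38.6 = 7.79793 mg/L
AUC = C0/ke = 7.79793/0.172
AUC = 45.34 mg*hr/L


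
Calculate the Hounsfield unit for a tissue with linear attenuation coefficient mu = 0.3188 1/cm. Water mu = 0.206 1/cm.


HU = ((mu_tissue - mu_water) / mu_water) * 1000
HU = ((0.3188 - 0.206) / 0.206) * 1000
HU = 547.6


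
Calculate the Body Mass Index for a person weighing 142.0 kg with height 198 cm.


BMI = weight / height^2
height = 198 cm = 1.98 m
BMI = 142.0 / 1.98^2
BMI = 36.22 kg/m^2


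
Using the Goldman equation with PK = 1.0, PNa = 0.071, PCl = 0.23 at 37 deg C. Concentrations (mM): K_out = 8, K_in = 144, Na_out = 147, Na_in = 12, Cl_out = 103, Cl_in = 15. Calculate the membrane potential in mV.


Vm = (RT/F)*ln((PK*Ko + PNa*Nao + PCl*Cli)/(PK*Ki + PNa*Nai + PCl*Clo))
Numer = 21.887, Denom = 168.542
Vm = -54.55 mV


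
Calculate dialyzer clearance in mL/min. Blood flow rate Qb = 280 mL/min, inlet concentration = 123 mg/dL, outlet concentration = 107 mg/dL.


K = Qb * (Cb_in - Cb_out) / Cb_in
K = 280 * (123 - 107) / 123
K = 36.42 mL/min


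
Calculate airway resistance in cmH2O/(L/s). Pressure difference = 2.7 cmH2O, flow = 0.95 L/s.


R = dP / flow
R = 2.7 / 0.95
R = 2.842 cmH2O/(L/s)


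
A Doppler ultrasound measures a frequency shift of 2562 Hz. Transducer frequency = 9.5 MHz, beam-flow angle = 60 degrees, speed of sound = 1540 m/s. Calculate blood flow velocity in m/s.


v = fd * c / (2 * f0 * cos(theta))
v = 2562 * 1540 / (2 * 9.5000e+06 * cos(60))
v = 0.4153 m/s


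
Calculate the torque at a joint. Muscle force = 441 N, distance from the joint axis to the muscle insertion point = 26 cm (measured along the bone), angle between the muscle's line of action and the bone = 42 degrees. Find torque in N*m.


Torque = F * d * sin(theta)   (moment arm = d*sin(theta))
d = 26 cm = 0.26 m
Torque = 441 * 0.26 * sin(42)
Torque = 76.72 N*m


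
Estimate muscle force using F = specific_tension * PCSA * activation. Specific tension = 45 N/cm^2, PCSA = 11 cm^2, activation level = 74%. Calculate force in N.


F = sigma * PCSA * activation
F = 45 * 11 * 0.74
F = 366.3 N


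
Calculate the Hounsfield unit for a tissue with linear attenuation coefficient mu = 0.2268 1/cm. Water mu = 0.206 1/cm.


HU = ((mu_tissue - mu_water) / mu_water) * 1000
HU = ((0.2268 - 0.206) / 0.206) * 1000
HU = 101


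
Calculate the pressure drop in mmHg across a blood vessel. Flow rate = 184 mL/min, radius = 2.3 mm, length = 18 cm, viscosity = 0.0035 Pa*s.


dP = 8*mu*L*Q / (pi*r^4)
Q = 184 mL/min = 3.06667e-06 m^3/s
dP = 175.807 Pa = 175.807 / 133.322 mmHg = 1.319 mmHg


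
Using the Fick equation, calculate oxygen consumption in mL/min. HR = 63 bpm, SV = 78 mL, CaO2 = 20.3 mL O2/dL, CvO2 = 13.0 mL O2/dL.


CO = HR*SV = 63*78/1000 = 4.914 L/min
a-v O2 diff = 20.3 - 13.0 = 7.3 mL/dL
VO2 = CO * (CaO2-CvO2) * 10 dL/L
VO2 = 4.914 * 7.3 * 10
VO2 = 358.7 mL/min


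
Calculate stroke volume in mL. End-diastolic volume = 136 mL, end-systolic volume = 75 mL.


SV = EDV - ESV
SV = 136 - 75
SV = 61 mL


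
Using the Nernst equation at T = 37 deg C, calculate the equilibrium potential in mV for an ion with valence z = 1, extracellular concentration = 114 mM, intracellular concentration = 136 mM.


E = (RT/(zF)) * ln(C_out/C_in)
T = 37 + 273.15 = 310.15 K
E = (8.314 * 310.15 / (1 * 96485)) * ln(114/136)
E = -4.716 mV


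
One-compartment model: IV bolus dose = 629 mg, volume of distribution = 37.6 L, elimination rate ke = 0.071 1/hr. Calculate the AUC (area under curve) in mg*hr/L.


C0 = Dose/Vd = 629/37.6 = 16.7287 mg/L
AUC = C0/ke = 16.7287/0.071
AUC = 235.6 mg*hr/L


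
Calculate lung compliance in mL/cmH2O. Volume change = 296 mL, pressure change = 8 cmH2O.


C = dV / dP
C = 296 / 8
C = 37 mL/cmH2O


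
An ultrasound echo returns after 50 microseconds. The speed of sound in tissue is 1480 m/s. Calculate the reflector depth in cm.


depth = c * t / 2
t = 50 us = 5.0000e-05 s
depth = 1480 * 5.0000e-05 / 2
depth = 0.037 m = 3.7 cm


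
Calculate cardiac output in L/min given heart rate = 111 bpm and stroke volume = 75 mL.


CO = HR * SV
CO = 111 * 75 / 1000
CO = 8.325 L/min


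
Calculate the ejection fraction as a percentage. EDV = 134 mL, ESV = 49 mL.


SV = EDV - ESV = 134 - 49 = 85 mL
EF = SV/EDV * 100 = 85/134 * 100
EF = 63.43%


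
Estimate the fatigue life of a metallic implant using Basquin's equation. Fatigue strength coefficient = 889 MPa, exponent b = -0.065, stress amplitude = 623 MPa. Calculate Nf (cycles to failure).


sigma_a = sigma_f' * (2Nf)^b
2Nf = (sigma_a/sigma_f')^(1/b)
2Nf = (623/889)^(1/-0.065)
2Nf = 237.46281
Nf = 118.7


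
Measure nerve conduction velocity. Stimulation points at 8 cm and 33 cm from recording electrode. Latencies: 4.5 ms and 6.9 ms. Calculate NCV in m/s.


Distance = (33 - 8) / 100 = 0.25 m
dt = (6.9 - 4.5) / 1000 = 0.0024 s
NCV = dist / dt = 104.2 m/s


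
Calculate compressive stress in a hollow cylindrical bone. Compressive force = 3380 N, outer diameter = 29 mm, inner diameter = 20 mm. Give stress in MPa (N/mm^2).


A = pi*(r_o^2 - r_i^2)
r_o = 14.5 mm, r_i = 10 mm
A = 346.361 mm^2
sigma = F/A = 3380 / 346.361
sigma = 9.759 MPa


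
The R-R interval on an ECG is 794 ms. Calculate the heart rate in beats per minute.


HR = 60 / RR_interval(s)
RR = 794 ms = 0.794 s
HR = 60 / 0.794 = 75.57 bpm


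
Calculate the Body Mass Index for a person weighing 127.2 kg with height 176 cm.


BMI = weight / height^2
height = 176 cm = 1.76 m
BMI = 127.2 / 1.76^2
BMI = 41.06 kg/m^2


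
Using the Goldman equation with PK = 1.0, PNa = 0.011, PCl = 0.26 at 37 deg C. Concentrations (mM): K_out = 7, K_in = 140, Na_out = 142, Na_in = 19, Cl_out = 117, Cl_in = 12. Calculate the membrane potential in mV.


Vm = (RT/F)*ln((PK*Ko + PNa*Nao + PCl*Cli)/(PK*Ki + PNa*Nai + PCl*Clo))
Numer = 11.682, Denom = 170.629
Vm = -71.66 mV


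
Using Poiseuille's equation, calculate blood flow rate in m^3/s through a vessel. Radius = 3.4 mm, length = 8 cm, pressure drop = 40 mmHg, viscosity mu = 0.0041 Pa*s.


Q = pi*r^4*dP / (8*mu*L)
r = 0.0034 m, L = 0.08 m
dP = 40 mmHg = 5332.88 Pa
Q = 8.5322e-04 m^3/s


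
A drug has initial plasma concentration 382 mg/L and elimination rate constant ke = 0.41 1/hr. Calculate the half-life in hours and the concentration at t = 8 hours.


t_half = ln(2) / ke = 0.693147 / 0.41 = 1.691 hr
C(t) = C0 * exp(-ke*t) = 382 * exp(-0.41*8)
C(8) = 14.37 mg/L


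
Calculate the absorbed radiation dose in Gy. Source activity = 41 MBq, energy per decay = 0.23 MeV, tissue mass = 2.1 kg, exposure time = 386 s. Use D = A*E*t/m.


A = 41 MBq = 4.1000e+07 Bq
E = 0.23 MeV = 3.6846e-14 J
D = A*E*t/m = 4.1000e+07*3.6846e-14*386/2.1
D = 2.7768e-04 Gy


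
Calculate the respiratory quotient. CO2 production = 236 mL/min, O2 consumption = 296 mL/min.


RQ = VCO2 / VO2
RQ = 236 / 296
RQ = 0.7973


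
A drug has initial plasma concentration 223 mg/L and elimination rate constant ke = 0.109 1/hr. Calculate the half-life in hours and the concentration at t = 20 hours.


t_half = ln(2) / ke = 0.693147 / 0.109 = 6.359 hr
C(t) = C0 * exp(-ke*t) = 223 * exp(-0.109*20)
C(20) = 25.21 mg/L


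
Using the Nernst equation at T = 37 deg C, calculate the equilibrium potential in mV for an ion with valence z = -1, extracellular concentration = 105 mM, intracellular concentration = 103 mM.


E = (RT/(zF)) * ln(C_out/C_in)
T = 37 + 273.15 = 310.15 K
E = (8.314 * 310.15 / (-1 * 96485)) * ln(105/103)
E = -0.514 mV


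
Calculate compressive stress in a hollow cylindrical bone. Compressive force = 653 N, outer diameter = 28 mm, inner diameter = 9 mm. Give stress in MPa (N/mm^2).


A = pi*(r_o^2 - r_i^2)
r_o = 14 mm, r_i = 4.5 mm
A = 552.135 mm^2
sigma = F/A = 653 / 552.135
sigma = 1.183 MPa


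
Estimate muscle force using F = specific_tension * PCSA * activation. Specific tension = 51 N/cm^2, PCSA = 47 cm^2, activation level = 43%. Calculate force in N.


F = sigma * PCSA * activation
F = 51 * 47 * 0.43
F = 1031 N


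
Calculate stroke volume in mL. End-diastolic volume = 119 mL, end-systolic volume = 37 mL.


SV = EDV - ESV
SV = 119 - 37
SV = 82 mL


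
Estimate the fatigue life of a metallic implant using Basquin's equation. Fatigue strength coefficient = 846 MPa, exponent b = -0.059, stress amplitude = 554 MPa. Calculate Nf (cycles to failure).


sigma_a = sigma_f' * (2Nf)^b
2Nf = (sigma_a/sigma_f')^(1/b)
2Nf = (554/846)^(1/-0.059)
2Nf = 1307.0173
Nf = 653.5


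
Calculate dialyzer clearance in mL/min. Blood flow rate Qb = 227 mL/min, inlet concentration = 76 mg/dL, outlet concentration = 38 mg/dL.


K = Qb * (Cb_in - Cb_out) / Cb_in
K = 227 * (76 - 38) / 76
K = 113.5 mL/min


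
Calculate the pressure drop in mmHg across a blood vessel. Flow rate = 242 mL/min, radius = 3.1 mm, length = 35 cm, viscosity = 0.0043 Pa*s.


dP = 8*mu*L*Q / (pi*r^4)
Q = 242 mL/min = 4.03333e-06 m^3/s
dP = 167.376 Pa = 167.376 / 133.322 mmHg = 1.255 mmHg


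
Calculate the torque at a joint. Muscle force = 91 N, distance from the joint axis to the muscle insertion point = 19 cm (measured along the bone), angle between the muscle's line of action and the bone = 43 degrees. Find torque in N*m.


Torque = F * d * sin(theta)   (moment arm = d*sin(theta))
d = 19 cm = 0.19 m
Torque = 91 * 0.19 * sin(43)
Torque = 11.79 N*m


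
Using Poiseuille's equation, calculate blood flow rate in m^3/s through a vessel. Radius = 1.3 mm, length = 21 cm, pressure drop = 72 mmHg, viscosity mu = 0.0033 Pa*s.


Q = pi*r^4*dP / (8*mu*L)
r = 0.0013 m, L = 0.21 m
dP = 72 mmHg = 9599.184 Pa
Q = 1.5536e-05 m^3/s


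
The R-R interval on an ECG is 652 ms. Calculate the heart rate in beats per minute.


HR = 60 / RR_interval(s)
RR = 652 ms = 0.652 s
HR = 60 / 0.652 = 92.02 bpm


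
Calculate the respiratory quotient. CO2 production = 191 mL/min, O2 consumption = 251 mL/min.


RQ = VCO2 / VO2
RQ = 191 / 251
RQ = 0.761


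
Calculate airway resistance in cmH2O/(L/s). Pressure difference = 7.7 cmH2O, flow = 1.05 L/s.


R = dP / flow
R = 7.7 / 1.05
R = 7.333 cmH2O/(L/s)


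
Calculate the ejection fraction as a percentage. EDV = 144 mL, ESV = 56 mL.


SV = EDV - ESV = 144 - 56 = 88 mL
EF = SV/EDV * 100 = 88/144 * 100
EF = 61.11%


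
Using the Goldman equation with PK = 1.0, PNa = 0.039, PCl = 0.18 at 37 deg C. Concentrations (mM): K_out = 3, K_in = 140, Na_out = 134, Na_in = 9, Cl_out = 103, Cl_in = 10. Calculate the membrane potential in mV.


Vm = (RT/F)*ln((PK*Ko + PNa*Nao + PCl*Cli)/(PK*Ki + PNa*Nai + PCl*Clo))
Numer = 10.026, Denom = 158.891
Vm = -73.84 mV


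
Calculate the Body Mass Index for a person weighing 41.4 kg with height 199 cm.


BMI = weight / height^2
height = 199 cm = 1.99 m
BMI = 41.4 / 1.99^2
BMI = 10.45 kg/m^2


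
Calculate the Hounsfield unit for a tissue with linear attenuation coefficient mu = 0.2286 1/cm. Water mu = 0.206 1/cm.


HU = ((mu_tissue - mu_water) / mu_water) * 1000
HU = ((0.2286 - 0.206) / 0.206) * 1000
HU = 109.7


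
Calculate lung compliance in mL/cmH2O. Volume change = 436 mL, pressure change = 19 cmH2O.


C = dV / dP
C = 436 / 19
C = 22.95 mL/cmH2O


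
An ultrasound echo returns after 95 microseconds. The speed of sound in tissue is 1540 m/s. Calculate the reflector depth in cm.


depth = c * t / 2
t = 95 us = 9.5000e-05 s
depth = 1540 * 9.5000e-05 / 2
depth = 0.07315 m = 7.315 cm


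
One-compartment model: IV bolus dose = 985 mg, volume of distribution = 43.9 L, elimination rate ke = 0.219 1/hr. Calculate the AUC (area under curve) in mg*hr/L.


C0 = Dose/Vd = 985/43.9 = 22.4374 mg/L
AUC = C0/ke = 22.4374/0.219
AUC = 102.5 mg*hr/L


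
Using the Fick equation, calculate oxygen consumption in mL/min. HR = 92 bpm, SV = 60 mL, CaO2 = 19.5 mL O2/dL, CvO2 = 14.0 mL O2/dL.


CO = HR*SV = 92*60/1000 = 5.52 L/min
a-v O2 diff = 19.5 - 14.0 = 5.5 mL/dL
VO2 = CO * (CaO2-CvO2) * 10 dL/L
VO2 = 5.52 * 5.5 * 10
VO2 = 303.6 mL/min


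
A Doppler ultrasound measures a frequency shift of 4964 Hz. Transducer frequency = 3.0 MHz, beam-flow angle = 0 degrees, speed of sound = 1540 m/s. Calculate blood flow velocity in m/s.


v = fd * c / (2 * f0 * cos(theta))
v = 4964 * 1540 / (2 * 3.0000e+06 * cos(0))
v = 1.274 m/s


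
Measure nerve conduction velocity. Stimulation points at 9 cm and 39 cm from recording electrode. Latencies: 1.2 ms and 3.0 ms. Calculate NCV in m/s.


Distance = (39 - 9) / 100 = 0.3 m
dt = (3.0 - 1.2) / 1000 = 0.0018 s
NCV = dist / dt = 166.7 m/s


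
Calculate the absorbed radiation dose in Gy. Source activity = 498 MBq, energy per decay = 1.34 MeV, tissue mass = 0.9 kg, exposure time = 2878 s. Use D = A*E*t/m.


A = 498 MBq = 4.9800e+08 Bq
E = 1.34 MeV = 2.14668e-13 J
D = A*E*t/m = 4.9800e+08*2.14668e-13*2878/0.9
D = 0.3419 Gy


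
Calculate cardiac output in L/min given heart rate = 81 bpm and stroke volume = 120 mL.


CO = HR * SV
CO = 81 * 120 / 1000
CO = 9.72 L/min


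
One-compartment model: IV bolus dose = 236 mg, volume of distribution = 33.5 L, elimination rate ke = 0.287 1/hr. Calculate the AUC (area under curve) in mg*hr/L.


C0 = Dose/Vd = 236/33.5 = 7.04478 mg/L
AUC = C0/ke = 7.04478/0.287
AUC = 24.55 mg*hr/L


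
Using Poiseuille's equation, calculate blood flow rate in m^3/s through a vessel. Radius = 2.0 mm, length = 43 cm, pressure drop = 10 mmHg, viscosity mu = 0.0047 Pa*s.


Q = pi*r^4*dP / (8*mu*L)
r = 0.002 m, L = 0.43 m
dP = 10 mmHg = 1333.22 Pa
Q = 4.1449e-06 m^3/s


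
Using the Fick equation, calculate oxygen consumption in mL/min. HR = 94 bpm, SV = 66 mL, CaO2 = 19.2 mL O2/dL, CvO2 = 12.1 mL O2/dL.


CO = HR*SV = 94*66/1000 = 6.204 L/min
a-v O2 diff = 19.2 - 12.1 = 7.1 mL/dL
VO2 = CO * (CaO2-CvO2) * 10 dL/L
VO2 = 6.204 * 7.1 * 10
VO2 = 440.5 mL/min


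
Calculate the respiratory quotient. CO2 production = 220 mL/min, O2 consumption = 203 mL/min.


RQ = VCO2 / VO2
RQ = 220 / 203
RQ = 1.084


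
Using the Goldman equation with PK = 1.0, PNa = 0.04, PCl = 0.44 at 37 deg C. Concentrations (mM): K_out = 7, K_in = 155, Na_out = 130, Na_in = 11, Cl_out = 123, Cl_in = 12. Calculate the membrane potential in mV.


Vm = (RT/F)*ln((PK*Ko + PNa*Nao + PCl*Cli)/(PK*Ki + PNa*Nai + PCl*Clo))
Numer = 17.48, Denom = 209.56
Vm = -66.38 mV


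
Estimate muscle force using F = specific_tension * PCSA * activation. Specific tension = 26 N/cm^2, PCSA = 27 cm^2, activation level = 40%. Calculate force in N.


F = sigma * PCSA * activation
F = 26 * 27 * 0.4
F = 280.8 N


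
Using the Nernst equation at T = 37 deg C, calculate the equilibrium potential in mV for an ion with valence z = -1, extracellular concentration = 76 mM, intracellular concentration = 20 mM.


E = (RT/(zF)) * ln(C_out/C_in)
T = 37 + 273.15 = 310.15 K
E = (8.314 * 310.15 / (-1 * 96485)) * ln(76/20)
E = -35.68 mV


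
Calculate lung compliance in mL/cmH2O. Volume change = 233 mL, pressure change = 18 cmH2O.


C = dV / dP
C = 233 / 18
C = 12.94 mL/cmH2O


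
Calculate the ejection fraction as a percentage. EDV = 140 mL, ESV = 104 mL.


SV = EDV - ESV = 140 - 104 = 36 mL
EF = SV/EDV * 100 = 36/140 * 100
EF = 25.71%


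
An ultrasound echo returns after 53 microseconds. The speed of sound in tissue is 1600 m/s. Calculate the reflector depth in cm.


depth = c * t / 2
t = 53 us = 5.3000e-05 s
depth = 1600 * 5.3000e-05 / 2
depth = 0.0424 m = 4.24 cm


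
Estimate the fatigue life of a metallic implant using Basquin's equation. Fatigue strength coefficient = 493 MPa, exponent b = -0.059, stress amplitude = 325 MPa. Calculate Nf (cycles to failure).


sigma_a = sigma_f' * (2Nf)^b
2Nf = (sigma_a/sigma_f')^(1/b)
2Nf = (325/493)^(1/-0.059)
2Nf = 1167.2905
Nf = 583.6


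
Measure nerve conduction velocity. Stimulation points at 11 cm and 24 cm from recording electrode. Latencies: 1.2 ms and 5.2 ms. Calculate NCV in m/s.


Distance = (24 - 11) / 100 = 0.13 m
dt = (5.2 - 1.2) / 1000 = 0.004 s
NCV = dist / dt = 32.5 m/s


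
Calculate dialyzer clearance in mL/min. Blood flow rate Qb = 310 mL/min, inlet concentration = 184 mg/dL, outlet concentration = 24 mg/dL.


K = Qb * (Cb_in - Cb_out) / Cb_in
K = 310 * (184 - 24) / 184
K = 269.6 mL/min


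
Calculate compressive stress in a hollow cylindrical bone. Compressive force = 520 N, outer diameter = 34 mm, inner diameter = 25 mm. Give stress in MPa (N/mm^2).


A = pi*(r_o^2 - r_i^2)
r_o = 17 mm, r_i = 12.5 mm
A = 417.046 mm^2
sigma = F/A = 520 / 417.046
sigma = 1.247 MPa


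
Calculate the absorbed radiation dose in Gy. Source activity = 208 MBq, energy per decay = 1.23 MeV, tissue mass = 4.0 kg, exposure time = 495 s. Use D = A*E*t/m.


A = 208 MBq = 2.0800e+08 Bq
E = 1.23 MeV = 1.97046e-13 J
D = A*E*t/m = 2.0800e+08*1.97046e-13*495/4.0
D = 0.005072 Gy


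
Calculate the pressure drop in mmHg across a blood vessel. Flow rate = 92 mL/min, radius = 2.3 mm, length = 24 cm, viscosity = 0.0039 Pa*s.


dP = 8*mu*L*Q / (pi*r^4)
Q = 92 mL/min = 1.53333e-06 m^3/s
dP = 130.599 Pa = 130.599 / 133.322 mmHg = 0.9796 mmHg


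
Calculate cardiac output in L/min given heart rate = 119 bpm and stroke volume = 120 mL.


CO = HR * SV
CO = 119 * 120 / 1000
CO = 14.28 L/min


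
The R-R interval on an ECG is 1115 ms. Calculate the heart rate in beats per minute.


HR = 60 / RR_interval(s)
RR = 1115 ms = 1.115 s
HR = 60 / 1.115 = 53.81 bpm


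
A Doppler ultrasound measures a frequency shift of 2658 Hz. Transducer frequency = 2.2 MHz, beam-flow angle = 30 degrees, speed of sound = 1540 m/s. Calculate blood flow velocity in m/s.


v = fd * c / (2 * f0 * cos(theta))
v = 2658 * 1540 / (2 * 2.2000e+06 * cos(30))
v = 1.074 m/s


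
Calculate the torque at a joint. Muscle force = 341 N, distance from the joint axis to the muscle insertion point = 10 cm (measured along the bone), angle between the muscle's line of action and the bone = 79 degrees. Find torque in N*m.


Torque = F * d * sin(theta)   (moment arm = d*sin(theta))
d = 10 cm = 0.1 m
Torque = 341 * 0.1 * sin(79)
Torque = 33.47 N*m


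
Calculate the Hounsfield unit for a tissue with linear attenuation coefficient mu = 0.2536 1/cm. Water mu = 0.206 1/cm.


HU = ((mu_tissue - mu_water) / mu_water) * 1000
HU = ((0.2536 - 0.206) / 0.206) * 1000
HU = 231.1


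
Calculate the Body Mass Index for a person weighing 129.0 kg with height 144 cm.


BMI = weight / height^2
height = 144 cm = 1.44 m
BMI = 129.0 / 1.44^2
BMI = 62.21 kg/m^2


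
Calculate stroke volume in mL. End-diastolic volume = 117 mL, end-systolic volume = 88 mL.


SV = EDV - ESV
SV = 117 - 88
SV = 29 mL


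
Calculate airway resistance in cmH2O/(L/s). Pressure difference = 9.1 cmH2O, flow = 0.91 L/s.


R = dP / flow
R = 9.1 / 0.91
R = 10 cmH2O/(L/s)


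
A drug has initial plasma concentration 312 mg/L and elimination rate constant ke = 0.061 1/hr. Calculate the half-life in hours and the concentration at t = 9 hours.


t_half = ln(2) / ke = 0.693147 / 0.061 = 11.36 hr
C(t) = C0 * exp(-ke*t) = 312 * exp(-0.061*9)
C(9) = 180.2 mg/L


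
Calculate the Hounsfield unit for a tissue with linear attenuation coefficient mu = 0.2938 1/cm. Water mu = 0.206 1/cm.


HU = ((mu_tissue - mu_water) / mu_water) * 1000
HU = ((0.2938 - 0.206) / 0.206) * 1000
HU = 426.2


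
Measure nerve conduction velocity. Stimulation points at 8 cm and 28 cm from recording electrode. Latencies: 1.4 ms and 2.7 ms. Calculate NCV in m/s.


Distance = (28 - 8) / 100 = 0.2 m
dt = (2.7 - 1.4) / 1000 = 0.0013 s
NCV = dist / dt = 153.8 m/s


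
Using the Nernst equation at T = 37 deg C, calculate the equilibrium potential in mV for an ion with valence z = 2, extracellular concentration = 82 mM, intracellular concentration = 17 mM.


E = (RT/(zF)) * ln(C_out/C_in)
T = 37 + 273.15 = 310.15 K
E = (8.314 * 310.15 / (2 * 96485)) * ln(82/17)
E = 21.03 mV


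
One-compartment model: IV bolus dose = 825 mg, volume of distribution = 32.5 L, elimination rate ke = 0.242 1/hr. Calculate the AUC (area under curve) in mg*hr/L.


C0 = Dose/Vd = 825/32.5 = 25.3846 mg/L
AUC = C0/ke = 25.3846/0.242
AUC = 104.9 mg*hr/L


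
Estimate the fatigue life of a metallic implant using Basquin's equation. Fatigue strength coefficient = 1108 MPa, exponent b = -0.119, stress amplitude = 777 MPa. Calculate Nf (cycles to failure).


sigma_a = sigma_f' * (2Nf)^b
2Nf = (sigma_a/sigma_f')^(1/b)
2Nf = (777/1108)^(1/-0.119)
2Nf = 19.729473
Nf = 9.865


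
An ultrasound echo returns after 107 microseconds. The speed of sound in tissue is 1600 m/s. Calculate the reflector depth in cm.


depth = c * t / 2
t = 107 us = 1.0700e-04 s
depth = 1600 * 1.0700e-04 / 2
depth = 0.0856 m = 8.56 cm


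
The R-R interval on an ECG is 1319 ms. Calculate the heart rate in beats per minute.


HR = 60 / RR_interval(s)
RR = 1319 ms = 1.319 s
HR = 60 / 1.319 = 45.49 bpm


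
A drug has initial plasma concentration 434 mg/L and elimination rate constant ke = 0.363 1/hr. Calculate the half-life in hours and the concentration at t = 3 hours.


t_half = ln(2) / ke = 0.693147 / 0.363 = 1.909 hr
C(t) = C0 * exp(-ke*t) = 434 * exp(-0.363*3)
C(3) = 146.1 mg/L


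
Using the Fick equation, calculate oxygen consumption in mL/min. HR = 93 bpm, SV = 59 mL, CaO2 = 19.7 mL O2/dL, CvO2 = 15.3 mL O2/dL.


CO = HR*SV = 93*59/1000 = 5.487 L/min
a-v O2 diff = 19.7 - 15.3 = 4.4 mL/dL
VO2 = CO * (CaO2-CvO2) * 10 dL/L
VO2 = 5.487 * 4.4 * 10
VO2 = 241.4 mL/min


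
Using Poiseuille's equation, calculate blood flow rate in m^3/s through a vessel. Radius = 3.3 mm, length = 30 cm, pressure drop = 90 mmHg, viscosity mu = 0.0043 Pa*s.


Q = pi*r^4*dP / (8*mu*L)
r = 0.0033 m, L = 0.3 m
dP = 90 mmHg = 11998.98 Pa
Q = 4.3318e-04 m^3/s


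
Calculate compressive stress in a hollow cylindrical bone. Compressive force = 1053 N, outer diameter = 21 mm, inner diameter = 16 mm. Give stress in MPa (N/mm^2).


A = pi*(r_o^2 - r_i^2)
r_o = 10.5 mm, r_i = 8 mm
A = 145.299 mm^2
sigma = F/A = 1053 / 145.299
sigma = 7.247 MPa


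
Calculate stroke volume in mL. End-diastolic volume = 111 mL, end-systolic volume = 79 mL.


SV = EDV - ESV
SV = 111 - 79
SV = 32 mL


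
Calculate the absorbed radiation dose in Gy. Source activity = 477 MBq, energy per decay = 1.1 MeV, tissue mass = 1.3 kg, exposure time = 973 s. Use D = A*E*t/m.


A = 477 MBq = 4.7700e+08 Bq
E = 1.1 MeV = 1.7622e-13 J
D = A*E*t/m = 4.7700e+08*1.7622e-13*973/1.3
D = 0.06291 Gy


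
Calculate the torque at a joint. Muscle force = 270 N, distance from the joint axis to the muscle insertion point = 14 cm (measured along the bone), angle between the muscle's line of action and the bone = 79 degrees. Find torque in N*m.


Torque = F * d * sin(theta)   (moment arm = d*sin(theta))
d = 14 cm = 0.14 m
Torque = 270 * 0.14 * sin(79)
Torque = 37.11 N*m


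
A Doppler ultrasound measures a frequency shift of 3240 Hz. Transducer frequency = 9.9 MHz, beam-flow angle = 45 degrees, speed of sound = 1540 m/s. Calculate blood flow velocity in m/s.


v = fd * c / (2 * f0 * cos(theta))
v = 3240 * 1540 / (2 * 9.9000e+06 * cos(45))
v = 0.3564 m/s


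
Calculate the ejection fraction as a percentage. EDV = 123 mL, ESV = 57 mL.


SV = EDV - ESV = 123 - 57 = 66 mL
EF = SV/EDV * 100 = 66/123 * 100
EF = 53.66%


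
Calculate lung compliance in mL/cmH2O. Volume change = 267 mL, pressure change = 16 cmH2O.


C = dV / dP
C = 267 / 16
C = 16.69 mL/cmH2O


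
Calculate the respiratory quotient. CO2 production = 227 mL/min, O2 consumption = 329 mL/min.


RQ = VCO2 / VO2
RQ = 227 / 329
RQ = 0.69


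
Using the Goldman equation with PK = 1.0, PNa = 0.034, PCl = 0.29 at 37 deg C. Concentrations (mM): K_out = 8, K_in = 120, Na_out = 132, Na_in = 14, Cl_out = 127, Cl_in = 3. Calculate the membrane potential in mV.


Vm = (RT/F)*ln((PK*Ko + PNa*Nao + PCl*Cli)/(PK*Ki + PNa*Nai + PCl*Clo))
Numer = 13.358, Denom = 157.306
Vm = -65.91 mV


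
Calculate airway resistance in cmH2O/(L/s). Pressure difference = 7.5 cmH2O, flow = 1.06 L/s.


R = dP / flow
R = 7.5 / 1.06
R = 7.075 cmH2O/(L/s)


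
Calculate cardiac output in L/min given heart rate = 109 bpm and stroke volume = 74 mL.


CO = HR * SV
CO = 109 * 74 / 1000
CO = 8.066 L/min


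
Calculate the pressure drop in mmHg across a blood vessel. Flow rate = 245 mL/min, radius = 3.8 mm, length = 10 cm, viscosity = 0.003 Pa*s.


dP = 8*mu*L*Q / (pi*r^4)
Q = 245 mL/min = 4.08333e-06 m^3/s
dP = 14.9603 Pa = 14.9603 / 133.322 mmHg = 0.1122 mmHg


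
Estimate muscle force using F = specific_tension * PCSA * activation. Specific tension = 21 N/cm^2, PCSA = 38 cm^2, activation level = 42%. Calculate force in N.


F = sigma * PCSA * activation
F = 21 * 38 * 0.42
F = 335.2 N


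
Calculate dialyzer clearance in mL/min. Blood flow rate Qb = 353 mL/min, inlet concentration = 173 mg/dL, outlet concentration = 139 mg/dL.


K = Qb * (Cb_in - Cb_out) / Cb_in
K = 353 * (173 - 139) / 173
K = 69.38 mL/min


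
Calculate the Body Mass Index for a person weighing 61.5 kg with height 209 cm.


BMI = weight / height^2
height = 209 cm = 2.09 m
BMI = 61.5 / 2.09^2
BMI = 14.08 kg/m^2


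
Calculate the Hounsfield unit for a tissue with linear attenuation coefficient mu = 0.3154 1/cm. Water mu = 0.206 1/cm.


HU = ((mu_tissue - mu_water) / mu_water) * 1000
HU = ((0.3154 - 0.206) / 0.206) * 1000
HU = 531.1


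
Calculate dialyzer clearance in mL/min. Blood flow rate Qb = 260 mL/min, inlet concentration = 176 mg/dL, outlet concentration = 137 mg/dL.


K = Qb * (Cb_in - Cb_out) / Cb_in
K = 260 * (176 - 137) / 176
K = 57.61 mL/min


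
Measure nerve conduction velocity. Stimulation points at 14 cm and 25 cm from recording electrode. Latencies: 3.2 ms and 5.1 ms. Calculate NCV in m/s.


Distance = (25 - 14) / 100 = 0.11 m
dt = (5.1 - 3.2) / 1000 = 0.0019 s
NCV = dist / dt = 57.89 m/s


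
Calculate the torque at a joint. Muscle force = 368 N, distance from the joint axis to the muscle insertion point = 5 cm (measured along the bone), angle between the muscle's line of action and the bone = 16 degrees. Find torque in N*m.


Torque = F * d * sin(theta)   (moment arm = d*sin(theta))
d = 5 cm = 0.05 m
Torque = 368 * 0.05 * sin(16)
Torque = 5.072 N*m


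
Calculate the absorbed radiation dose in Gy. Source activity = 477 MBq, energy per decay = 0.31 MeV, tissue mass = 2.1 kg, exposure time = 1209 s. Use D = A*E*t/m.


A = 477 MBq = 4.7700e+08 Bq
E = 0.31 MeV = 4.9662e-14 J
D = A*E*t/m = 4.7700e+08*4.9662e-14*1209/2.1
D = 0.01364 Gy


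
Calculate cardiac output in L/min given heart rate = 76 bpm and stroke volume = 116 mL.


CO = HR * SV
CO = 76 * 116 / 1000
CO = 8.816 L/min


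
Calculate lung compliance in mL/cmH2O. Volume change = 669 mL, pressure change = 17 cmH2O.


C = dV / dP
C = 669 / 17
C = 39.35 mL/cmH2O


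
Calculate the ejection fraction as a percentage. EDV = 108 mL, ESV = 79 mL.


SV = EDV - ESV = 108 - 79 = 29 mL
EF = SV/EDV * 100 = 29/108 * 100
EF = 26.85%


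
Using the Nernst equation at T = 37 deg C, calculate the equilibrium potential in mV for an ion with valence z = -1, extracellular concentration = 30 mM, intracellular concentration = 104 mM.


E = (RT/(zF)) * ln(C_out/C_in)
T = 37 + 273.15 = 310.15 K
E = (8.314 * 310.15 / (-1 * 96485)) * ln(30/104)
E = 33.22 mV


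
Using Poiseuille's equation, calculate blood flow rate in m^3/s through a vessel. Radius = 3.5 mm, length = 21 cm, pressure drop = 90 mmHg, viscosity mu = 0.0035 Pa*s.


Q = pi*r^4*dP / (8*mu*L)
r = 0.0035 m, L = 0.21 m
dP = 90 mmHg = 11998.98 Pa
Q = 9.6203e-04 m^3/s


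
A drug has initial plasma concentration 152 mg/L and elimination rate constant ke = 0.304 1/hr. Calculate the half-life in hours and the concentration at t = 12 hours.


t_half = ln(2) / ke = 0.693147 / 0.304 = 2.28 hr
C(t) = C0 * exp(-ke*t) = 152 * exp(-0.304*12)
C(12) = 3.959 mg/L


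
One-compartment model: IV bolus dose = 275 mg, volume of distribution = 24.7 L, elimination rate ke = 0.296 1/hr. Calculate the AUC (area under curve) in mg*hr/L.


C0 = Dose/Vd = 275/24.7 = 11.1336 mg/L
AUC = C0/ke = 11.1336/0.296
AUC = 37.61 mg*hr/L


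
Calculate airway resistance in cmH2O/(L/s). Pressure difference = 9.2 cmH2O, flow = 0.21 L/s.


R = dP / flow
R = 9.2 / 0.21
R = 43.81 cmH2O/(L/s)


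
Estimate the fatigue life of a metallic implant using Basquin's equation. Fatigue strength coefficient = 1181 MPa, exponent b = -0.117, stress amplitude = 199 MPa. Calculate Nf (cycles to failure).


sigma_a = sigma_f' * (2Nf)^b
2Nf = (sigma_a/sigma_f')^(1/b)
2Nf = (199/1181)^(1/-0.117)
2Nf = 4075953.7
Nf = 2.0380e+06


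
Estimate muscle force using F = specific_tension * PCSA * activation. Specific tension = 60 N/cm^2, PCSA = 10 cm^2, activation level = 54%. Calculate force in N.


F = sigma * PCSA * activation
F = 60 * 10 * 0.54
F = 324 N


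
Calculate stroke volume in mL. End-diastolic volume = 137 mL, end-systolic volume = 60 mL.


SV = EDV - ESV
SV = 137 - 60
SV = 77 mL


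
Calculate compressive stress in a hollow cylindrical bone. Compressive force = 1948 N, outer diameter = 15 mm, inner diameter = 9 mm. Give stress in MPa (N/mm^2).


A = pi*(r_o^2 - r_i^2)
r_o = 7.5 mm, r_i = 4.5 mm
A = 113.097 mm^2
sigma = F/A = 1948 / 113.097
sigma = 17.22 MPa
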